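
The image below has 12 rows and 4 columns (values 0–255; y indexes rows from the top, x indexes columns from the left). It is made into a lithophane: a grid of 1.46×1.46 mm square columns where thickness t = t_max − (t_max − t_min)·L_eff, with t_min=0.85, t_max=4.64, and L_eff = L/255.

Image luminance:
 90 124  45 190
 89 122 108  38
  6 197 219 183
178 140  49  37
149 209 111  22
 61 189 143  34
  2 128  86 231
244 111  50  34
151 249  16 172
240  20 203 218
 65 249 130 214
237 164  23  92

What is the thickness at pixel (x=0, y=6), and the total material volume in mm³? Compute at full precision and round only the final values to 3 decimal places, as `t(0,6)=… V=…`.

t(0,6)=4.610 V=282.697

span = t_max - t_min = 4.64 - 0.85 = 3.790
L(0,6) = 2, L_eff = 2/255 = 0.007843
t(0,6) = 4.64 - 3.790·0.007843 = 4.610
Σt over all 12·4 pixels = 1690931/12750 ≈ 132.6220392
V = pitch²·Σt = 1.46²·1690931/12750 = 282.697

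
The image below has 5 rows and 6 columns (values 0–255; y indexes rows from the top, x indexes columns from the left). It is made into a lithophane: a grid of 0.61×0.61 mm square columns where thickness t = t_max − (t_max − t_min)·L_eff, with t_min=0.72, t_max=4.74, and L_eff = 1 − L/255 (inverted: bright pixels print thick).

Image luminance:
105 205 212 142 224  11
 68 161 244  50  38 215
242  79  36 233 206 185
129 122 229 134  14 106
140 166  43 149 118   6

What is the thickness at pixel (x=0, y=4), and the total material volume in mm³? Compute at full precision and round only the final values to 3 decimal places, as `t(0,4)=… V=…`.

t(0,4)=2.927 V=31.572

span = t_max - t_min = 4.74 - 0.72 = 4.020
L(0,4) = 140, L_eff = 1 - 140/255 = 0.450980 (inverted)
t(0,4) = 4.74 - 4.020·0.450980 = 2.927
Σt over all 5·6 pixels = 84.848
V = pitch²·Σt = 0.61²·84.848 = 31.572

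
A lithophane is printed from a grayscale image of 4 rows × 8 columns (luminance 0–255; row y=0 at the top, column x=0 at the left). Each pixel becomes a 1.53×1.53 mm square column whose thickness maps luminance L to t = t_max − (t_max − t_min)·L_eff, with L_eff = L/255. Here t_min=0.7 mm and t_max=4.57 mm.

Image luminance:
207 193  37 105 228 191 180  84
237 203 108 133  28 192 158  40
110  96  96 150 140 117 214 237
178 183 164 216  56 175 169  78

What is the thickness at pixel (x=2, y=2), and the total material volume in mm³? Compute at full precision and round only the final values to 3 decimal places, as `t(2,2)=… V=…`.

t(2,2)=3.113 V=175.252

span = t_max - t_min = 4.57 - 0.7 = 3.870
L(2,2) = 96, L_eff = 96/255 = 0.376471
t(2,2) = 4.57 - 3.870·0.376471 = 3.113
Σt over all 4·8 pixels = 636353/8500 ≈ 74.8650588
V = pitch²·Σt = 1.53²·636353/8500 = 175.252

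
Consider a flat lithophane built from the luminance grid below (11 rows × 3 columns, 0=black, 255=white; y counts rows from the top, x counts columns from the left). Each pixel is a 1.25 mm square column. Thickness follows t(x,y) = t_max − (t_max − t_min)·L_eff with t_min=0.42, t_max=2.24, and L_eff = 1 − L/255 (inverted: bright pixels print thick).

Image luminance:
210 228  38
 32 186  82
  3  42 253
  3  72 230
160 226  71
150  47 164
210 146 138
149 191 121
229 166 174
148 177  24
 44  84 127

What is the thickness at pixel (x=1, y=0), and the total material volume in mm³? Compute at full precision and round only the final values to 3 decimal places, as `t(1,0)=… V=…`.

span = t_max - t_min = 2.24 - 0.42 = 1.820
L(1,0) = 228, L_eff = 1 - 228/255 = 0.105882 (inverted)
t(1,0) = 2.24 - 1.820·0.105882 = 2.047
Σt over all 11·3 pixels = 57029/1275 ≈ 44.7286275
V = pitch²·Σt = 1.25²·57029/1275 = 69.888

t(1,0)=2.047 V=69.888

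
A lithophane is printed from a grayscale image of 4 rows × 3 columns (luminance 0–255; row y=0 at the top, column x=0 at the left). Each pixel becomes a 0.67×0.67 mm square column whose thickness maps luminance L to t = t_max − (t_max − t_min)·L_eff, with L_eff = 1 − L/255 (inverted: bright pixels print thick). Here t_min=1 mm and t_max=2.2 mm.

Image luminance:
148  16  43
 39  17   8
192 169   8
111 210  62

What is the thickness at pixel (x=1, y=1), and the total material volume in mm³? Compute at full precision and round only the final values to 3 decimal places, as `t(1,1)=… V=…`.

span = t_max - t_min = 2.2 - 1 = 1.200
L(1,1) = 17, L_eff = 1 - 17/255 = 0.933333 (inverted)
t(1,1) = 2.2 - 1.200·0.933333 = 1.080
Σt over all 4·3 pixels = 7146/425 ≈ 16.8141176
V = pitch²·Σt = 0.67²·7146/425 = 7.548

t(1,1)=1.080 V=7.548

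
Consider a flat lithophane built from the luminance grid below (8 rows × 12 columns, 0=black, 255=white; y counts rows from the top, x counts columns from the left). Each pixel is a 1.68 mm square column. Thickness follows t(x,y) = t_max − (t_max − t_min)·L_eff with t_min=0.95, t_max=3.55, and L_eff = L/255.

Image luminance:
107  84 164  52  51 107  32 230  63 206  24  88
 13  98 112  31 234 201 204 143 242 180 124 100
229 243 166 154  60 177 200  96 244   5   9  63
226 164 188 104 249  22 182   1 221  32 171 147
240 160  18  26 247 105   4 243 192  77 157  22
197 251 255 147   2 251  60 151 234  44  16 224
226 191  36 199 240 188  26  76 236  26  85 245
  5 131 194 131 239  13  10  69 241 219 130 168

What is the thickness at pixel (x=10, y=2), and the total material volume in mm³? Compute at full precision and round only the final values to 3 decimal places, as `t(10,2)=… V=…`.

span = t_max - t_min = 3.55 - 0.95 = 2.600
L(10,2) = 9, L_eff = 9/255 = 0.035294
t(10,2) = 3.55 - 2.600·0.035294 = 3.458
Σt over all 8·12 pixels = 10678/51 ≈ 209.3725490
V = pitch²·Σt = 1.68²·10678/51 = 590.933

t(10,2)=3.458 V=590.933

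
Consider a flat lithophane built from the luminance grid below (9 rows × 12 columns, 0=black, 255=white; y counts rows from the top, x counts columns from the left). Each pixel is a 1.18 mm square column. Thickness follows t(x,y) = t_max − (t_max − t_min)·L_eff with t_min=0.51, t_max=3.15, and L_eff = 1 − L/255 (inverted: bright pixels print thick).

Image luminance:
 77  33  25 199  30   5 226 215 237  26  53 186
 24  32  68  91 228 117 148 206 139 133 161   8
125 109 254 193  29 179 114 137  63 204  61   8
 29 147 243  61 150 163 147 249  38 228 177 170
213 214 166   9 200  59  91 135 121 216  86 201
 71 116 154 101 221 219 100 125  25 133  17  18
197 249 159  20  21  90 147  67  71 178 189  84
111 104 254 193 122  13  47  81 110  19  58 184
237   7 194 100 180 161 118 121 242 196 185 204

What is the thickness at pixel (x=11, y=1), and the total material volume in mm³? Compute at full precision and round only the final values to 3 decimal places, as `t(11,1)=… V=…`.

span = t_max - t_min = 3.15 - 0.51 = 2.640
L(11,1) = 8, L_eff = 1 - 8/255 = 0.968627 (inverted)
t(11,1) = 3.15 - 2.640·0.968627 = 0.593
Σt over all 9·12 pixels = 417763/2125 ≈ 196.5943529
V = pitch²·Σt = 1.18²·417763/2125 = 273.738

t(11,1)=0.593 V=273.738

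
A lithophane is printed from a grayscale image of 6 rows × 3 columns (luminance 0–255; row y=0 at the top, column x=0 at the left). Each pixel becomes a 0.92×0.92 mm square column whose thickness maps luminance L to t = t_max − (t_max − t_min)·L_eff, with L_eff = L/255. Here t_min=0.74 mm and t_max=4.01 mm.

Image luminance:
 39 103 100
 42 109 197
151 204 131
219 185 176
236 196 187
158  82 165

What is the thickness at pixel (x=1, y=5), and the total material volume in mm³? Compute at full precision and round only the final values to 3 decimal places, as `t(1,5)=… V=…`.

span = t_max - t_min = 4.01 - 0.74 = 3.270
L(1,5) = 82, L_eff = 82/255 = 0.321569
t(1,5) = 4.01 - 3.270·0.321569 = 2.958
Σt over all 6·3 pixels = 32141/850 ≈ 37.8129412
V = pitch²·Σt = 0.92²·32141/850 = 32.005

t(1,5)=2.958 V=32.005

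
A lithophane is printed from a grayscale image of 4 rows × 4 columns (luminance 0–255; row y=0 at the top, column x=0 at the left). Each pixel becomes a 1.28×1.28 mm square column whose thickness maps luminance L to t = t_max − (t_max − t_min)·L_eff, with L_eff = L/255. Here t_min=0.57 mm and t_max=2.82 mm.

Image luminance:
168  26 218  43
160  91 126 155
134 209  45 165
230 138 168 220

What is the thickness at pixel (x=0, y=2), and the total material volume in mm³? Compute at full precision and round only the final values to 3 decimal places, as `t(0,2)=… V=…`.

span = t_max - t_min = 2.82 - 0.57 = 2.250
L(0,2) = 134, L_eff = 134/255 = 0.525490
t(0,2) = 2.82 - 2.250·0.525490 = 1.638
Σt over all 4·4 pixels = 10566/425 ≈ 24.8611765
V = pitch²·Σt = 1.28²·10566/425 = 40.733

t(0,2)=1.638 V=40.733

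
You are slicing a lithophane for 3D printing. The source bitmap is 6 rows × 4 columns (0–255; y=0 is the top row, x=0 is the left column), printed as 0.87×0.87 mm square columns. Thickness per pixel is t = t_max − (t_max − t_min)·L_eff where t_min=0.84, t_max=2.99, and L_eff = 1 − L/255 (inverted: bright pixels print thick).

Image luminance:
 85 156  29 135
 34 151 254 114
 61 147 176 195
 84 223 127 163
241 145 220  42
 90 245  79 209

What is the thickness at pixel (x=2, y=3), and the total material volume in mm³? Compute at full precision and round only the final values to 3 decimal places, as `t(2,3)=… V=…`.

span = t_max - t_min = 2.99 - 0.84 = 2.150
L(2,3) = 127, L_eff = 1 - 127/255 = 0.501961 (inverted)
t(2,3) = 2.99 - 2.150·0.501961 = 1.911
Σt over all 6·4 pixels = 83077/1700 ≈ 48.8688235
V = pitch²·Σt = 0.87²·83077/1700 = 36.989

t(2,3)=1.911 V=36.989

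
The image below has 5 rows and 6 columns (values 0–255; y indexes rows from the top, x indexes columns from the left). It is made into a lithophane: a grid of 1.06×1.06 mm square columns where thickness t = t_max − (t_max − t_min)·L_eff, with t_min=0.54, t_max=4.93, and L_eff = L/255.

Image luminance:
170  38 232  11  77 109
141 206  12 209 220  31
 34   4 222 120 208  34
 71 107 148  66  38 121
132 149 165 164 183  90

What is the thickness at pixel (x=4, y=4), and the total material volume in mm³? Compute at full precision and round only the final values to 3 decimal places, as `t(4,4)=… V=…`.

span = t_max - t_min = 4.93 - 0.54 = 4.390
L(4,4) = 183, L_eff = 183/255 = 0.717647
t(4,4) = 4.93 - 4.390·0.717647 = 1.780
Σt over all 5·6 pixels = 1114841/12750 ≈ 87.4385098
V = pitch²·Σt = 1.06²·1114841/12750 = 98.246

t(4,4)=1.780 V=98.246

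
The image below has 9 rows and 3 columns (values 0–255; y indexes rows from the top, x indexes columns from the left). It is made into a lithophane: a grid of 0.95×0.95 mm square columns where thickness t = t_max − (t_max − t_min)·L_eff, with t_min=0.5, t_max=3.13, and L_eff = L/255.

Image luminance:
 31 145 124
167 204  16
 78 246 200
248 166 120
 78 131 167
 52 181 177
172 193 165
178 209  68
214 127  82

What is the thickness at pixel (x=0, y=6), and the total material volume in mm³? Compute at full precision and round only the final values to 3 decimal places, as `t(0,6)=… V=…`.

t(0,6)=1.356 V=39.606

span = t_max - t_min = 3.13 - 0.5 = 2.630
L(0,6) = 172, L_eff = 172/255 = 0.674510
t(0,6) = 3.13 - 2.630·0.674510 = 1.356
Σt over all 9·3 pixels = 93254/2125 ≈ 43.8842353
V = pitch²·Σt = 0.95²·93254/2125 = 39.606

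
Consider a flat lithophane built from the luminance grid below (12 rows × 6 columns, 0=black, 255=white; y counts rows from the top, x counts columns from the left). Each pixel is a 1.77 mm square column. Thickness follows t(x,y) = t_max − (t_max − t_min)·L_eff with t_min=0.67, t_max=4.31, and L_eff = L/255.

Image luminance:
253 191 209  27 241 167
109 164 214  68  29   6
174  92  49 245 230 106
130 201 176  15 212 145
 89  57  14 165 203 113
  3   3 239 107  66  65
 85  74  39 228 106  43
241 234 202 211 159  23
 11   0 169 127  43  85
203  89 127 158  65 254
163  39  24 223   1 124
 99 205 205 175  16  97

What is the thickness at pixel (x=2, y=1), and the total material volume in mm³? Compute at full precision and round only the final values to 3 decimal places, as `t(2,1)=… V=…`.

t(2,1)=1.255 V=573.115

span = t_max - t_min = 4.31 - 0.67 = 3.640
L(2,1) = 214, L_eff = 214/255 = 0.839216
t(2,1) = 4.31 - 3.640·0.839216 = 1.255
Σt over all 12·6 pixels = 1166206/6375 ≈ 182.9342745
V = pitch²·Σt = 1.77²·1166206/6375 = 573.115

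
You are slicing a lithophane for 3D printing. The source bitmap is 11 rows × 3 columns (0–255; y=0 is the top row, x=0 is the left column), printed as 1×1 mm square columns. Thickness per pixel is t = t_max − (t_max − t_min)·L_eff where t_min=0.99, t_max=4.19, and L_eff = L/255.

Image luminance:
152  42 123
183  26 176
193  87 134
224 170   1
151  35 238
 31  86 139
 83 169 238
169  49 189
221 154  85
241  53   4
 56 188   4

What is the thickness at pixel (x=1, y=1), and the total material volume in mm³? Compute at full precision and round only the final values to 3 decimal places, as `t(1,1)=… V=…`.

t(1,1)=3.864 V=86.894

span = t_max - t_min = 4.19 - 0.99 = 3.200
L(1,1) = 26, L_eff = 26/255 = 0.101961
t(1,1) = 4.19 - 3.200·0.101961 = 3.864
Σt over all 11·3 pixels = 443161/5100 ≈ 86.8943137
V = pitch²·Σt = 1²·443161/5100 = 86.894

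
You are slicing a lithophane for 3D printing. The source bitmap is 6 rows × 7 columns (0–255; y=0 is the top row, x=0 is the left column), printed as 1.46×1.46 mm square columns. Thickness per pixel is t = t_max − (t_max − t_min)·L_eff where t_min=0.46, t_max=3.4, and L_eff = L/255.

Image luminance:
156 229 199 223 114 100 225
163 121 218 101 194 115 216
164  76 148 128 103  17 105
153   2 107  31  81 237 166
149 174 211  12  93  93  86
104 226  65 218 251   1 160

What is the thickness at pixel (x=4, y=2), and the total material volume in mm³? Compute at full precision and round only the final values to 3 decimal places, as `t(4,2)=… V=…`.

span = t_max - t_min = 3.4 - 0.46 = 2.940
L(4,2) = 103, L_eff = 103/255 = 0.403922
t(4,2) = 3.4 - 2.940·0.403922 = 2.212
Σt over all 6·7 pixels = 65177/850 ≈ 76.6788235
V = pitch²·Σt = 1.46²·65177/850 = 163.449

t(4,2)=2.212 V=163.449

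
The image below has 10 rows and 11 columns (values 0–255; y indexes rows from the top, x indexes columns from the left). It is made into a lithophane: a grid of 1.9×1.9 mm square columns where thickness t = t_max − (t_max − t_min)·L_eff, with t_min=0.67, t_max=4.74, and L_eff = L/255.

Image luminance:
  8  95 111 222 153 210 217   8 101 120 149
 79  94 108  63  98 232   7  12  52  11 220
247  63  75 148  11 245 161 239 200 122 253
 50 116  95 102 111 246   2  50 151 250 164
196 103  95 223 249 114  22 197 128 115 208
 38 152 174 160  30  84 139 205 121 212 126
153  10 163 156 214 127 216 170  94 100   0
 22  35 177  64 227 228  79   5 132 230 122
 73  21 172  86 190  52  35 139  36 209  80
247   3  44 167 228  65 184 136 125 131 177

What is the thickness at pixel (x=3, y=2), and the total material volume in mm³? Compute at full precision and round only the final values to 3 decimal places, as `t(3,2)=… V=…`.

t(3,2)=2.378 V=1082.164

span = t_max - t_min = 4.74 - 0.67 = 4.070
L(3,2) = 148, L_eff = 148/255 = 0.580392
t(3,2) = 4.74 - 4.070·0.580392 = 2.378
Σt over all 10·11 pixels = 3822049/12750 ≈ 299.7685490
V = pitch²·Σt = 1.9²·3822049/12750 = 1082.164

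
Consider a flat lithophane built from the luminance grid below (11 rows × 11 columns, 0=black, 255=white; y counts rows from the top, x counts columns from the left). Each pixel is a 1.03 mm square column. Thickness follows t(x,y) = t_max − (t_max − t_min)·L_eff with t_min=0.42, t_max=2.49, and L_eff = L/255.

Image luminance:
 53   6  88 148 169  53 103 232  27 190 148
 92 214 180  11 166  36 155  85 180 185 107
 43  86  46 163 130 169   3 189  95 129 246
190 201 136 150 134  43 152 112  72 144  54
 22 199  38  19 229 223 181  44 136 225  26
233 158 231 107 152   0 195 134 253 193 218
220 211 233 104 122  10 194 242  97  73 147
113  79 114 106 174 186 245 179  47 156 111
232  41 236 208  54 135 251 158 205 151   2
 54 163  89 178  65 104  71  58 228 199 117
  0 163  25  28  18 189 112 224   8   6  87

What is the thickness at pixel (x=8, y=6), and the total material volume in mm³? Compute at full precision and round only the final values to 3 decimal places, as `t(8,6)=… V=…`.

span = t_max - t_min = 2.49 - 0.42 = 2.070
L(8,6) = 97, L_eff = 97/255 = 0.380392
t(8,6) = 2.49 - 2.070·0.380392 = 1.703
Σt over all 11·11 pixels = 371952/2125 ≈ 175.0362353
V = pitch²·Σt = 1.03²·371952/2125 = 185.696

t(8,6)=1.703 V=185.696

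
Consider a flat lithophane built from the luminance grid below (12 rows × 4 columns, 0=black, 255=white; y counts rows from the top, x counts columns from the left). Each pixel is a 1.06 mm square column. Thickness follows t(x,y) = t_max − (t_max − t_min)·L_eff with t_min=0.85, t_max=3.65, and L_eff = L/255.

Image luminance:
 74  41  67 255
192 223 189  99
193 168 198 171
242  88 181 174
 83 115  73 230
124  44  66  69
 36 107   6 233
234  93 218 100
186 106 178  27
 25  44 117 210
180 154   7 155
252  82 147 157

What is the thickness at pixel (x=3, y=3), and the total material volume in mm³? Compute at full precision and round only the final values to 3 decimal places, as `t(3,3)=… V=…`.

span = t_max - t_min = 3.65 - 0.85 = 2.800
L(3,3) = 174, L_eff = 174/255 = 0.682353
t(3,3) = 3.65 - 2.800·0.682353 = 1.739
Σt over all 12·4 pixels = 133598/1275 ≈ 104.7827451
V = pitch²·Σt = 1.06²·133598/1275 = 117.734

t(3,3)=1.739 V=117.734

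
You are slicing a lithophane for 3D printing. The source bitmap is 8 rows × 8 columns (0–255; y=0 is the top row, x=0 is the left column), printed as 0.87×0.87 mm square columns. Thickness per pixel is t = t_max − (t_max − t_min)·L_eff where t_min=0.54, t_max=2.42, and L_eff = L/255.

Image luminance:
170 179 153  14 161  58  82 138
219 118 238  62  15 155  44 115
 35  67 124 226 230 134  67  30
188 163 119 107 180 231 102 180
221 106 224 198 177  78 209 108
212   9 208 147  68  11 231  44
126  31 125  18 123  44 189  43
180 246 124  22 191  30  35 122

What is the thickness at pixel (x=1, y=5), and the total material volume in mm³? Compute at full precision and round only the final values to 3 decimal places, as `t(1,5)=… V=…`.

t(1,5)=2.354 V=72.564

span = t_max - t_min = 2.42 - 0.54 = 1.880
L(1,5) = 9, L_eff = 9/255 = 0.035294
t(1,5) = 2.42 - 1.880·0.035294 = 2.354
Σt over all 8·8 pixels = 203724/2125 ≈ 95.8701176
V = pitch²·Σt = 0.87²·203724/2125 = 72.564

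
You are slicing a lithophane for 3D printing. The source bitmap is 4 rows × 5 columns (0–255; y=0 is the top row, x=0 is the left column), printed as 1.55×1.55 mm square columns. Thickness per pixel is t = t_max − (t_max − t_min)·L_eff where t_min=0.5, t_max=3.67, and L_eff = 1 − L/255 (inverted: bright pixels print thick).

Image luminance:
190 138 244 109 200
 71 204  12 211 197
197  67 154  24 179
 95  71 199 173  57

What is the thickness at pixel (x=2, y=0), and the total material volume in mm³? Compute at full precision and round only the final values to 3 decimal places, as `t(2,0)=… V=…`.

span = t_max - t_min = 3.67 - 0.5 = 3.170
L(2,0) = 244, L_eff = 1 - 244/255 = 0.043137 (inverted)
t(2,0) = 3.67 - 3.170·0.043137 = 3.533
Σt over all 4·5 pixels = 285016/6375 ≈ 44.7083922
V = pitch²·Σt = 1.55²·285016/6375 = 107.412

t(2,0)=3.533 V=107.412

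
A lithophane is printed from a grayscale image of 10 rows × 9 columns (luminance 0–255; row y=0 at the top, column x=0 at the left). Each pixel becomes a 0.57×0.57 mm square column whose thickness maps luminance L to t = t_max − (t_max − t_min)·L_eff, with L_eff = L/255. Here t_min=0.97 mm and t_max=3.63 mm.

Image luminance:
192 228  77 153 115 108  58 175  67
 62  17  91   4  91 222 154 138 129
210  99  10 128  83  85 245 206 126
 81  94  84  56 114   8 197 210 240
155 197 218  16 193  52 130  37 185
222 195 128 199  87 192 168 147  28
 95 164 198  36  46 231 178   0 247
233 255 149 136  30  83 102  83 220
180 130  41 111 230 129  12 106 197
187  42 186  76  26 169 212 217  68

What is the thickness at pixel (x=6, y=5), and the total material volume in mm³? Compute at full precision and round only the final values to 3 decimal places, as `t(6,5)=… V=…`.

t(6,5)=1.878 V=66.454

span = t_max - t_min = 3.63 - 0.97 = 2.660
L(6,5) = 168, L_eff = 168/255 = 0.658824
t(6,5) = 3.63 - 2.660·0.658824 = 1.878
Σt over all 10·9 pixels = 1303931/6375 ≈ 204.5381961
V = pitch²·Σt = 0.57²·1303931/6375 = 66.454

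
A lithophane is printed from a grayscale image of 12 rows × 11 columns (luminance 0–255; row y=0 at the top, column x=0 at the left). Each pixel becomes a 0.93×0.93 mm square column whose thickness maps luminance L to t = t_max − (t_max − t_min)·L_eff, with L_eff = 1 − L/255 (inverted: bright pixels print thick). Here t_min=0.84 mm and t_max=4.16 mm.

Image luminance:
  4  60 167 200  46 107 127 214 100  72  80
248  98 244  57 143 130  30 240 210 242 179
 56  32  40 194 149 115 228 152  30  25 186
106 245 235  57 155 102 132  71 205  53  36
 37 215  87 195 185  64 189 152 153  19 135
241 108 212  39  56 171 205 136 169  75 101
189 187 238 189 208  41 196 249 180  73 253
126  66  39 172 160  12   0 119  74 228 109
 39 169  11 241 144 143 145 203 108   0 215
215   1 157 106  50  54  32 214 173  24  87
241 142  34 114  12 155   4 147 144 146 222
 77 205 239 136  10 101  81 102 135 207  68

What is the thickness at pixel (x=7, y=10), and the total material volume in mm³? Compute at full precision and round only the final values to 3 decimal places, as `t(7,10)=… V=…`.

t(7,10)=2.754 V=286.284

span = t_max - t_min = 4.16 - 0.84 = 3.320
L(7,10) = 147, L_eff = 1 - 147/255 = 0.423529 (inverted)
t(7,10) = 4.16 - 3.320·0.423529 = 2.754
Σt over all 12·11 pixels = 2110141/6375 ≈ 331.0025098
V = pitch²·Σt = 0.93²·2110141/6375 = 286.284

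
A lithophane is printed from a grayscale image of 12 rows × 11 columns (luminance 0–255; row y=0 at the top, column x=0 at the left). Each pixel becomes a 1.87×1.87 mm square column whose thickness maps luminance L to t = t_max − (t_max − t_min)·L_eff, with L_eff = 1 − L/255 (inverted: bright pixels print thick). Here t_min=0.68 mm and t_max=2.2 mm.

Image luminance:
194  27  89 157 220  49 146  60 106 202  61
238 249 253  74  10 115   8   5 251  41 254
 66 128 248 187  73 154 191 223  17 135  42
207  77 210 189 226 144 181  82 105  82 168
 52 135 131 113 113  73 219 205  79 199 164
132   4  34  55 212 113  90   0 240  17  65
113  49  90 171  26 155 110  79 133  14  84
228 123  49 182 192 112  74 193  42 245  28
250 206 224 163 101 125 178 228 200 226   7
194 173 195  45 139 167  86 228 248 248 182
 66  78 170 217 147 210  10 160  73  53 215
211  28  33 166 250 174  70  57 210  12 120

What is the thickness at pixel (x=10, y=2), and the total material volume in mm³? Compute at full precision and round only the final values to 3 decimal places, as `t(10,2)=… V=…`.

span = t_max - t_min = 2.2 - 0.68 = 1.520
L(10,2) = 42, L_eff = 1 - 42/255 = 0.835294 (inverted)
t(10,2) = 2.2 - 1.520·0.835294 = 0.930
Σt over all 12·11 pixels = 411444/2125 ≈ 193.6207059
V = pitch²·Σt = 1.87²·411444/2125 = 677.072

t(10,2)=0.930 V=677.072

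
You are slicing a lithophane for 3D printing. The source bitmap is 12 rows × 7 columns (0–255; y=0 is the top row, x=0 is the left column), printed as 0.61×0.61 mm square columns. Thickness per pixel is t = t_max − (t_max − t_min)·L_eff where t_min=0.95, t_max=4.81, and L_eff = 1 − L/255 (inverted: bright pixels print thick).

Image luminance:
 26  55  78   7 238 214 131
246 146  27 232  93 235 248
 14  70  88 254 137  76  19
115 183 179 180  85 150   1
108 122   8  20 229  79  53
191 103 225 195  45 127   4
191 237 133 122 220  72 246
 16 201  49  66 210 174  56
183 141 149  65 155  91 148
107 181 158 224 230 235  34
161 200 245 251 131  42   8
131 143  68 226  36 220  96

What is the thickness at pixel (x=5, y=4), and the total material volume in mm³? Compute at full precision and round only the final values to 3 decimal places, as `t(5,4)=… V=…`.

t(5,4)=2.146 V=92.148

span = t_max - t_min = 4.81 - 0.95 = 3.860
L(5,4) = 79, L_eff = 1 - 79/255 = 0.690196 (inverted)
t(5,4) = 4.81 - 3.860·0.690196 = 2.146
Σt over all 12·7 pixels = 526239/2125 ≈ 247.6418824
V = pitch²·Σt = 0.61²·526239/2125 = 92.148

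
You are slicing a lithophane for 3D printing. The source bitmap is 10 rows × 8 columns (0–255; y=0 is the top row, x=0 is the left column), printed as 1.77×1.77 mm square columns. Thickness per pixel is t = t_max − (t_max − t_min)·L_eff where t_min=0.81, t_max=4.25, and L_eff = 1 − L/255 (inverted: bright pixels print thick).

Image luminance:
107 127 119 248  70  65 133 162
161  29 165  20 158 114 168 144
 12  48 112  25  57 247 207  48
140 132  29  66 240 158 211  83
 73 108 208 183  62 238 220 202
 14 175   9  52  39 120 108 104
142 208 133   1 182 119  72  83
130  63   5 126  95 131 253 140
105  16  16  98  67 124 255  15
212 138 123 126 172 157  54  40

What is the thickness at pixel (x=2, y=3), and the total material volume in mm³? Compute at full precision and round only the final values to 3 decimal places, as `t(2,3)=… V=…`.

t(2,3)=1.201 V=596.949

span = t_max - t_min = 4.25 - 0.81 = 3.440
L(2,3) = 29, L_eff = 1 - 29/255 = 0.886275 (inverted)
t(2,3) = 4.25 - 3.440·0.886275 = 1.201
Σt over all 10·8 pixels = 404902/2125 ≈ 190.5421176
V = pitch²·Σt = 1.77²·404902/2125 = 596.949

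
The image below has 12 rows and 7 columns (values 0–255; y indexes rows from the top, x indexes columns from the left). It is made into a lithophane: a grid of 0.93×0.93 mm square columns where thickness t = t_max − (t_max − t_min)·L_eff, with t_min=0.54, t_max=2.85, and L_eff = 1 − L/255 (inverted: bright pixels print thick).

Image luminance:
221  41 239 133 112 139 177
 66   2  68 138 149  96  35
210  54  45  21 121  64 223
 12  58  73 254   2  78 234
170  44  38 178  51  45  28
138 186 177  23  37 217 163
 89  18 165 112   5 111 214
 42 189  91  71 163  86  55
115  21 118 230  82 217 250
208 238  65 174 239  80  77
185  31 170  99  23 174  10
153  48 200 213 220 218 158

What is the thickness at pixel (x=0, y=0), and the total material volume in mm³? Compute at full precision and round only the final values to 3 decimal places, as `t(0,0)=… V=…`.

span = t_max - t_min = 2.85 - 0.54 = 2.310
L(0,0) = 221, L_eff = 1 - 221/255 = 0.133333 (inverted)
t(0,0) = 2.85 - 2.310·0.133333 = 2.542
Σt over all 12·7 pixels = 1154559/8500 ≈ 135.8304706
V = pitch²·Σt = 0.93²·1154559/8500 = 117.480

t(0,0)=2.542 V=117.480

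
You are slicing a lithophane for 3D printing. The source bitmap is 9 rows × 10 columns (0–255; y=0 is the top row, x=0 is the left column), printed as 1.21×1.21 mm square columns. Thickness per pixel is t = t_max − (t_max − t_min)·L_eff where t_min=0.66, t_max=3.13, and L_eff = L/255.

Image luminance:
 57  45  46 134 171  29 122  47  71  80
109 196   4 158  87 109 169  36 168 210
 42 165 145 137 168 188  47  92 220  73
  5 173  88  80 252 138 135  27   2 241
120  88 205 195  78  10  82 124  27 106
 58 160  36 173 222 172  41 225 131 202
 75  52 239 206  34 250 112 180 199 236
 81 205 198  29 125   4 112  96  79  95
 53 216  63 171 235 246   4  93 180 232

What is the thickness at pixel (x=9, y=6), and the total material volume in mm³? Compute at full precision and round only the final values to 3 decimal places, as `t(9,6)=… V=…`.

span = t_max - t_min = 3.13 - 0.66 = 2.470
L(9,6) = 236, L_eff = 236/255 = 0.925490
t(9,6) = 3.13 - 2.470·0.925490 = 0.844
Σt over all 9·10 pixels = 4461163/25500 ≈ 174.9475686
V = pitch²·Σt = 1.21²·4461163/25500 = 256.141

t(9,6)=0.844 V=256.141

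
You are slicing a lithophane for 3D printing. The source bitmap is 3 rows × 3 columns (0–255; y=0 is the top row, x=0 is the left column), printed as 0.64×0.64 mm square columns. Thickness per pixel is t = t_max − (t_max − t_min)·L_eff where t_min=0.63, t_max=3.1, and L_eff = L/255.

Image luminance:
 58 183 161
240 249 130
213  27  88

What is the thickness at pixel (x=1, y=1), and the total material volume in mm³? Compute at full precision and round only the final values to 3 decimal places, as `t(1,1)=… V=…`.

span = t_max - t_min = 3.1 - 0.63 = 2.470
L(1,1) = 249, L_eff = 249/255 = 0.976471
t(1,1) = 3.1 - 2.470·0.976471 = 0.688
Σt over all 3·3 pixels = 378247/25500 ≈ 14.8332157
V = pitch²·Σt = 0.64²·378247/25500 = 6.076

t(1,1)=0.688 V=6.076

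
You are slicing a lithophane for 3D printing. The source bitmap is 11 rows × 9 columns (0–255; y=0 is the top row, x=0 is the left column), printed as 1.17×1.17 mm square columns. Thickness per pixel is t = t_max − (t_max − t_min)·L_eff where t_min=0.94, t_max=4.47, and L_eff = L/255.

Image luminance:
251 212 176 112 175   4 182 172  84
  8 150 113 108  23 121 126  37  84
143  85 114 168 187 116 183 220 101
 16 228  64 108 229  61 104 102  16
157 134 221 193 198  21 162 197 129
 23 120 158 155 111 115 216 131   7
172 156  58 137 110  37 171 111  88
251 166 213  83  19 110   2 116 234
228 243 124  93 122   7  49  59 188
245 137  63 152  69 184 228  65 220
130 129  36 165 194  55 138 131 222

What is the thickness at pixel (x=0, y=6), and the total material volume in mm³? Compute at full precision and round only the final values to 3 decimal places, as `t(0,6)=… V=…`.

t(0,6)=2.089 V=364.339

span = t_max - t_min = 4.47 - 0.94 = 3.530
L(0,6) = 172, L_eff = 172/255 = 0.674510
t(0,6) = 4.47 - 3.530·0.674510 = 2.089
Σt over all 11·9 pixels = 1131157/4250 ≈ 266.1545882
V = pitch²·Σt = 1.17²·1131157/4250 = 364.339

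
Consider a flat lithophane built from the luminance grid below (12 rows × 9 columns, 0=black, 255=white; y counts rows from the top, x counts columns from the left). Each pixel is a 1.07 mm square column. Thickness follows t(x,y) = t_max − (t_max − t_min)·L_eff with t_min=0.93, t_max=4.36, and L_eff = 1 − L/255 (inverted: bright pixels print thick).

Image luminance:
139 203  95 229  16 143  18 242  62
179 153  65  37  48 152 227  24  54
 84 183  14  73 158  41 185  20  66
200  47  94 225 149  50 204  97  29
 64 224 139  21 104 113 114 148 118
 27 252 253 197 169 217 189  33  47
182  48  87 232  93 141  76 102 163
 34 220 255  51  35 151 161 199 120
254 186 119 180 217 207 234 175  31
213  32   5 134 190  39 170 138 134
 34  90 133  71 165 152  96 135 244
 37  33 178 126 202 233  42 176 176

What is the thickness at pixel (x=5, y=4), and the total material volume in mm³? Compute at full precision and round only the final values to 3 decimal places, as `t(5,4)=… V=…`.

span = t_max - t_min = 4.36 - 0.93 = 3.430
L(5,4) = 113, L_eff = 1 - 113/255 = 0.556863 (inverted)
t(5,4) = 4.36 - 3.430·0.556863 = 2.450
Σt over all 12·9 pixels = 1456523/5100 ≈ 285.5927451
V = pitch²·Σt = 1.07²·1456523/5100 = 326.975

t(5,4)=2.450 V=326.975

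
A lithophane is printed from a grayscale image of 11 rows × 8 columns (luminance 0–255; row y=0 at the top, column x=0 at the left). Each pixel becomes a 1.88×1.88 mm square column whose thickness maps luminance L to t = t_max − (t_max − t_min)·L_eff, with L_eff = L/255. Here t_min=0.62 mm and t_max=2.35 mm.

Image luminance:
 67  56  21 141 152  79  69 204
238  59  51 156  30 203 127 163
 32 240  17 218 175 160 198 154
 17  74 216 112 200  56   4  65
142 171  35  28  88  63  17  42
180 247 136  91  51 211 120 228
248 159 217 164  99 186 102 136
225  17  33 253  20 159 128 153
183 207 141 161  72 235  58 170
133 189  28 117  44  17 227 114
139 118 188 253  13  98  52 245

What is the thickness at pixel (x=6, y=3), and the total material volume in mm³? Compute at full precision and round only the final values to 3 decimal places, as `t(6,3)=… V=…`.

span = t_max - t_min = 2.35 - 0.62 = 1.730
L(6,3) = 4, L_eff = 4/255 = 0.015686
t(6,3) = 2.35 - 1.730·0.015686 = 2.323
Σt over all 11·8 pixels = 670447/5100 ≈ 131.4601961
V = pitch²·Σt = 1.88²·670447/5100 = 464.633

t(6,3)=2.323 V=464.633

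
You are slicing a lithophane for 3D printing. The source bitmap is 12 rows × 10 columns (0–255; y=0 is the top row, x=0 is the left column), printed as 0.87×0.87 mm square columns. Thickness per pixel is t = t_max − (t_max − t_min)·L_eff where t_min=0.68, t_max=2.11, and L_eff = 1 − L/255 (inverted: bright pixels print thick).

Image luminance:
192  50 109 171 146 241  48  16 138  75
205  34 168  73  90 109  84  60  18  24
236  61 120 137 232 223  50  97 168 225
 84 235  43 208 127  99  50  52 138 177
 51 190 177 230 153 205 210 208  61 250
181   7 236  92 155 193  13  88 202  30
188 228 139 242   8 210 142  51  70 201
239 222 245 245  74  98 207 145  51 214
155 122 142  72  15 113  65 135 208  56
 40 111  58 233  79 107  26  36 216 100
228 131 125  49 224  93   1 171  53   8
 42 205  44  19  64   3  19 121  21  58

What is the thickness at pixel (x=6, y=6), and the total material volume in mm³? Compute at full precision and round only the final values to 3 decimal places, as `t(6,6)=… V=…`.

span = t_max - t_min = 2.11 - 0.68 = 1.430
L(6,6) = 142, L_eff = 1 - 142/255 = 0.443137 (inverted)
t(6,6) = 2.11 - 1.430·0.443137 = 1.476
Σt over all 12·10 pixels = 1046869/6375 ≈ 164.2147451
V = pitch²·Σt = 0.87²·1046869/6375 = 124.294

t(6,6)=1.476 V=124.294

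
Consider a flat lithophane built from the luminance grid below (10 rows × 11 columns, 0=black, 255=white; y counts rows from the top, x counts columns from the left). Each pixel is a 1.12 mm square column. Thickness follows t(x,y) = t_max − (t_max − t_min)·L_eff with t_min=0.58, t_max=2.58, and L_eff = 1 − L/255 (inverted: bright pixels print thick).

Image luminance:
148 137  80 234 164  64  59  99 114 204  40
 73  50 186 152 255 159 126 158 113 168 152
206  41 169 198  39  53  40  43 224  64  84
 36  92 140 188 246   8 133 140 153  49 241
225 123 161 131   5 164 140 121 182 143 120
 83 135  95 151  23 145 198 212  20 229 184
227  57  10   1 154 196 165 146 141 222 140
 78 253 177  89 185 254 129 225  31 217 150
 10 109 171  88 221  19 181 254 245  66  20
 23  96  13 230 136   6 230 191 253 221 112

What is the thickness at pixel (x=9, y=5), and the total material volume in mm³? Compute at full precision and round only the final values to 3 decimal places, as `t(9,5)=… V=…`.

span = t_max - t_min = 2.58 - 0.58 = 2.000
L(9,5) = 229, L_eff = 1 - 229/255 = 0.101961 (inverted)
t(9,5) = 2.58 - 2.000·0.101961 = 2.376
Σt over all 10·11 pixels = 2681/15 ≈ 178.7333333
V = pitch²·Σt = 1.12²·2681/15 = 224.203

t(9,5)=2.376 V=224.203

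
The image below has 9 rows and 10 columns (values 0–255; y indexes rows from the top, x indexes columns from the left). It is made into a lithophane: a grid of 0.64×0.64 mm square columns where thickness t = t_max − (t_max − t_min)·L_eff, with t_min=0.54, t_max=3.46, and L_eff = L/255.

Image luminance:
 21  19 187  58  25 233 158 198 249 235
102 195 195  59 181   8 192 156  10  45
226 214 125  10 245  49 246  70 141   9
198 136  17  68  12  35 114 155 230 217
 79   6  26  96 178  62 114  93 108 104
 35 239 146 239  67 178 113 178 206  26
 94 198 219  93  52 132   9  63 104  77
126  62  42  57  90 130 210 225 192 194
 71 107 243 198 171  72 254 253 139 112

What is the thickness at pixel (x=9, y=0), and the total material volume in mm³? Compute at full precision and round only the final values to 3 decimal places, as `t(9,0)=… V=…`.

t(9,0)=0.769 V=74.432

span = t_max - t_min = 3.46 - 0.54 = 2.920
L(9,0) = 235, L_eff = 235/255 = 0.921569
t(9,0) = 3.46 - 2.920·0.921569 = 0.769
Σt over all 9·10 pixels = 15446/85 ≈ 181.7176471
V = pitch²·Σt = 0.64²·15446/85 = 74.432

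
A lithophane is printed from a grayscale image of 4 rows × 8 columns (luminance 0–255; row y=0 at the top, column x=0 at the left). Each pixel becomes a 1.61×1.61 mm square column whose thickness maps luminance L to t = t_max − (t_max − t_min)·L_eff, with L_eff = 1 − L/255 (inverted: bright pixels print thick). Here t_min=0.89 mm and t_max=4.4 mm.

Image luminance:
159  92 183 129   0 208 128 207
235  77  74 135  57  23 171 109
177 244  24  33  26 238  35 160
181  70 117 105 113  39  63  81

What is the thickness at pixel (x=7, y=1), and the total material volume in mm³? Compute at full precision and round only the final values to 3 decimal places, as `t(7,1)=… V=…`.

span = t_max - t_min = 4.4 - 0.89 = 3.510
L(7,1) = 109, L_eff = 1 - 109/255 = 0.572549 (inverted)
t(7,1) = 4.4 - 3.510·0.572549 = 2.390
Σt over all 4·8 pixels = 674161/8500 ≈ 79.3130588
V = pitch²·Σt = 1.61²·674161/8500 = 205.587

t(7,1)=2.390 V=205.587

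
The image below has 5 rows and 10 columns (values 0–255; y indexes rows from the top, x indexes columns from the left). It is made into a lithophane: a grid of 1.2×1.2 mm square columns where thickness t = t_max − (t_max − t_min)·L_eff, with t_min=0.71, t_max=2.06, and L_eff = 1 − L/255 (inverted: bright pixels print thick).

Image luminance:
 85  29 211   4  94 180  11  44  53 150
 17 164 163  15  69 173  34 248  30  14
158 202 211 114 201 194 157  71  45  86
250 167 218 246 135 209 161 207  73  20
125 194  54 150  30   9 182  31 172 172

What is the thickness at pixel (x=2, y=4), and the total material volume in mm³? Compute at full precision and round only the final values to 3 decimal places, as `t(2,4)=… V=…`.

span = t_max - t_min = 2.06 - 0.71 = 1.350
L(2,4) = 54, L_eff = 1 - 54/255 = 0.788235 (inverted)
t(2,4) = 2.06 - 1.350·0.788235 = 0.996
Σt over all 5·10 pixels = 57319/850 ≈ 67.4341176
V = pitch²·Σt = 1.2²·57319/850 = 97.105

t(2,4)=0.996 V=97.105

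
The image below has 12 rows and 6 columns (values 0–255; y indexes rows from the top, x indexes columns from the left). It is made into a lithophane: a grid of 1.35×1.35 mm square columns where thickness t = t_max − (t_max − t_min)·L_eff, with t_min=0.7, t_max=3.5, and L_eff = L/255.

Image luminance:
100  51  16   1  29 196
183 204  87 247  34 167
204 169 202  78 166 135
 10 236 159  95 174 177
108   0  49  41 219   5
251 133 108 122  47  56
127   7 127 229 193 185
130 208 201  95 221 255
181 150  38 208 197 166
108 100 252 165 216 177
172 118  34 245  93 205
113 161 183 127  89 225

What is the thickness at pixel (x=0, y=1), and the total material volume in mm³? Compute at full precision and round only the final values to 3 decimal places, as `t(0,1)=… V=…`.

t(0,1)=1.491 V=259.953

span = t_max - t_min = 3.5 - 0.7 = 2.800
L(0,1) = 183, L_eff = 183/255 = 0.717647
t(0,1) = 3.5 - 2.800·0.717647 = 1.491
Σt over all 12·6 pixels = 12124/85 ≈ 142.6352941
V = pitch²·Σt = 1.35²·12124/85 = 259.953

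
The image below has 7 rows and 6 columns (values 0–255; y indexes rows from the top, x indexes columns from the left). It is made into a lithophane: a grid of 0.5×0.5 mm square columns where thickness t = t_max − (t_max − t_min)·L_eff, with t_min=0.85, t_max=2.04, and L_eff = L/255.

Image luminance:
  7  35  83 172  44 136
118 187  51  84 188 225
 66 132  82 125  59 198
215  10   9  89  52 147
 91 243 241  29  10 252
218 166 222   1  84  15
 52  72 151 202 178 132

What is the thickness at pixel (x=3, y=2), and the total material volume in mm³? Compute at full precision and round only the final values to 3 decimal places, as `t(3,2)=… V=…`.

t(3,2)=1.457 V=15.735

span = t_max - t_min = 2.04 - 0.85 = 1.190
L(3,2) = 125, L_eff = 125/255 = 0.490196
t(3,2) = 2.04 - 1.190·0.490196 = 1.457
Σt over all 7·6 pixels = 94409/1500 ≈ 62.9393333
V = pitch²·Σt = 0.5²·94409/1500 = 15.735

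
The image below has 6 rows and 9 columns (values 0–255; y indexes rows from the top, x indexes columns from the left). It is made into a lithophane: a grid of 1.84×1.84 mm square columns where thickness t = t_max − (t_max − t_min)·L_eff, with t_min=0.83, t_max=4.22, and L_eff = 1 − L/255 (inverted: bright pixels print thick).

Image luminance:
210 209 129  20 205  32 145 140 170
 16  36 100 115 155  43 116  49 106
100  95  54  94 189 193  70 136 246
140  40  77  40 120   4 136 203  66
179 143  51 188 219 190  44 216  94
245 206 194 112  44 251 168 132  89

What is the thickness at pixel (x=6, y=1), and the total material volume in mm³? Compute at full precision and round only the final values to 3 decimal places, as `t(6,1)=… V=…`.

span = t_max - t_min = 4.22 - 0.83 = 3.390
L(6,1) = 116, L_eff = 1 - 116/255 = 0.545098 (inverted)
t(6,1) = 4.22 - 3.390·0.545098 = 2.372
Σt over all 6·9 pixels = 572651/4250 ≈ 134.7414118
V = pitch²·Σt = 1.84²·572651/4250 = 456.181

t(6,1)=2.372 V=456.181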